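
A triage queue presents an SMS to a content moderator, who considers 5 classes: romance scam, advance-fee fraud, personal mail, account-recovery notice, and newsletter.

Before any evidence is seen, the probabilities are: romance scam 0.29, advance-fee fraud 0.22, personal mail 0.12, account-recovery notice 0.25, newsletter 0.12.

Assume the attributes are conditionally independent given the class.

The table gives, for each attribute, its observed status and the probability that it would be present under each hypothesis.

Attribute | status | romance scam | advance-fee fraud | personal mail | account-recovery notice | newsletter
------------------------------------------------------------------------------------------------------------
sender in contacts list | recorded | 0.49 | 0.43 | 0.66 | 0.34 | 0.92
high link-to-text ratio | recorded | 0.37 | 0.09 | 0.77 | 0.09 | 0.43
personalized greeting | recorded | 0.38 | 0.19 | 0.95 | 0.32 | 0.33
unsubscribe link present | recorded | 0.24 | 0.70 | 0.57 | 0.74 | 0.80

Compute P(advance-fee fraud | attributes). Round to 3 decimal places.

Multiply each prior by the joint likelihood of the attribute pattern:
  romance scam: 0.29 × 0.49 × 0.37 × 0.38 × 0.24 = 0.004795
  advance-fee fraud: 0.22 × 0.43 × 0.09 × 0.19 × 0.70 = 0.0011324
  personal mail: 0.12 × 0.66 × 0.77 × 0.95 × 0.57 = 0.033023
  account-recovery notice: 0.25 × 0.34 × 0.09 × 0.32 × 0.74 = 0.0018115
  newsletter: 0.12 × 0.92 × 0.43 × 0.33 × 0.80 = 0.012533
The unnormalized weights sum to 0.053294.
P(advance-fee fraud | evidence) = 0.0011324 / 0.053294 ≈ 0.021.

0.021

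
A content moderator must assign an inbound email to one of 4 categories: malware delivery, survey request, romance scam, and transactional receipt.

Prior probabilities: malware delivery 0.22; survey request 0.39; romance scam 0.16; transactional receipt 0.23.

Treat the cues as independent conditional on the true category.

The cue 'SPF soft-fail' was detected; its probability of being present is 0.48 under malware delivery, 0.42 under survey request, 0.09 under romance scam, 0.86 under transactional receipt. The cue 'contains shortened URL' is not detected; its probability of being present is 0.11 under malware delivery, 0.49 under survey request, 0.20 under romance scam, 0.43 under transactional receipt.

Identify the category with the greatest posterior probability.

By Bayes' rule with conditional independence, the unnormalized weight for each hypothesis is prior × ∏ likelihoods (using 1 − P(present | H) for each absent cue):
  malware delivery: 0.22 × 0.48 × (1 − 0.11) = 0.093984
  survey request: 0.39 × 0.42 × (1 − 0.49) = 0.083538
  romance scam: 0.16 × 0.09 × (1 − 0.20) = 0.01152
  transactional receipt: 0.23 × 0.86 × (1 − 0.43) = 0.11275
Marginal likelihood of the evidence = 0.30179.
P(malware delivery | evidence) ≈ 0.093984 / 0.30179 ≈ 0.311
P(survey request | evidence) ≈ 0.083538 / 0.30179 ≈ 0.277
P(romance scam | evidence) ≈ 0.01152 / 0.30179 ≈ 0.038
P(transactional receipt | evidence) ≈ 0.11275 / 0.30179 ≈ 0.374
The largest is 0.374, so transactional receipt is most probable.

transactional receipt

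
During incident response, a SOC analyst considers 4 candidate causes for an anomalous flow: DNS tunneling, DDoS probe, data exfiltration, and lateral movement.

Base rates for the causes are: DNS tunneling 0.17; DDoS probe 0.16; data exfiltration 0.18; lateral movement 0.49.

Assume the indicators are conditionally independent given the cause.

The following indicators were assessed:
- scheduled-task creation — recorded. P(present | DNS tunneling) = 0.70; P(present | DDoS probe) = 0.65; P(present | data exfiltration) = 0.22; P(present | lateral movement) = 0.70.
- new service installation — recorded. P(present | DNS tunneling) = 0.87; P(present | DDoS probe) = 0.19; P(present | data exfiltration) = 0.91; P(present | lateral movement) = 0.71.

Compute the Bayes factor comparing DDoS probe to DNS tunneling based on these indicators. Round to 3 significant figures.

0.203

Joint likelihood of the indicator pattern under each hypothesis:
  DDoS probe: 0.65 × 0.19 = 0.1235
  DNS tunneling: 0.70 × 0.87 = 0.609
Bayes factor = 0.1235 / 0.609 ≈ 0.203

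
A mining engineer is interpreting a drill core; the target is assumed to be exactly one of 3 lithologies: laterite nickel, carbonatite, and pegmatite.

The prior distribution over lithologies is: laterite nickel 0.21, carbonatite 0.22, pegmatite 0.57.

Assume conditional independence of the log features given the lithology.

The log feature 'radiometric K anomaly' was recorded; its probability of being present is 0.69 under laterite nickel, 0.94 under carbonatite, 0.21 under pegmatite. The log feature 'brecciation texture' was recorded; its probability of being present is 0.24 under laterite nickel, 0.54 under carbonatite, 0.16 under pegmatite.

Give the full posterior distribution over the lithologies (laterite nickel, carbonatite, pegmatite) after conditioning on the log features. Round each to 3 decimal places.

0.210, 0.674, 0.116

Multiply each prior by the joint likelihood of the log feature pattern:
  laterite nickel: 0.21 × 0.69 × 0.24 = 0.034776
  carbonatite: 0.22 × 0.94 × 0.54 = 0.11167
  pegmatite: 0.57 × 0.21 × 0.16 = 0.019152
The unnormalized weights sum to 0.1656.
P(laterite nickel | evidence) = 0.034776 / 0.1656 ≈ 0.210
P(carbonatite | evidence) = 0.11167 / 0.1656 ≈ 0.674
P(pegmatite | evidence) = 0.019152 / 0.1656 ≈ 0.116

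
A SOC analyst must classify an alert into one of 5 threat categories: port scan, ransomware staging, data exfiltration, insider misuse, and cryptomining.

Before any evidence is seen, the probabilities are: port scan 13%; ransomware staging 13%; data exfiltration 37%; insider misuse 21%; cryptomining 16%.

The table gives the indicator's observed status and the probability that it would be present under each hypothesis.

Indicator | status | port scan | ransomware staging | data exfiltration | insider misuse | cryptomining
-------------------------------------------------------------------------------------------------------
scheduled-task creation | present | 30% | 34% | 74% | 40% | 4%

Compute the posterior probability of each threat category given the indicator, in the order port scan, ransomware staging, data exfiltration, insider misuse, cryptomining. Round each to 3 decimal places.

0.087, 0.099, 0.612, 0.188, 0.014

Multiply each prior by the likelihood of the indicator:
  port scan: 0.13 × 0.30 = 0.039
  ransomware staging: 0.13 × 0.34 = 0.0442
  data exfiltration: 0.37 × 0.74 = 0.2738
  insider misuse: 0.21 × 0.40 = 0.084
  cryptomining: 0.16 × 0.04 = 0.0064
The unnormalized weights sum to 0.4474.
P(port scan | evidence) = 0.039 / 0.4474 ≈ 0.087
P(ransomware staging | evidence) = 0.0442 / 0.4474 ≈ 0.099
P(data exfiltration | evidence) = 0.2738 / 0.4474 ≈ 0.612
P(insider misuse | evidence) = 0.084 / 0.4474 ≈ 0.188
P(cryptomining | evidence) = 0.0064 / 0.4474 ≈ 0.014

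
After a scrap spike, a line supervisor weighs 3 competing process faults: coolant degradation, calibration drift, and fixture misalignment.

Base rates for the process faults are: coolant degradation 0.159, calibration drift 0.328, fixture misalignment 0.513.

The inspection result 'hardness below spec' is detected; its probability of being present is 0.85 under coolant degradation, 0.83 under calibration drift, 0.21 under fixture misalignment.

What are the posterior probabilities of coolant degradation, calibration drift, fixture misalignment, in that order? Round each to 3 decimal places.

0.262, 0.528, 0.209

Multiply each prior by the likelihood of the inspection result:
  coolant degradation: 0.159 × 0.85 = 0.13515
  calibration drift: 0.328 × 0.83 = 0.27224
  fixture misalignment: 0.513 × 0.21 = 0.10773
The unnormalized weights sum to 0.51512.
P(coolant degradation | evidence) = 0.13515 / 0.51512 ≈ 0.262
P(calibration drift | evidence) = 0.27224 / 0.51512 ≈ 0.528
P(fixture misalignment | evidence) = 0.10773 / 0.51512 ≈ 0.209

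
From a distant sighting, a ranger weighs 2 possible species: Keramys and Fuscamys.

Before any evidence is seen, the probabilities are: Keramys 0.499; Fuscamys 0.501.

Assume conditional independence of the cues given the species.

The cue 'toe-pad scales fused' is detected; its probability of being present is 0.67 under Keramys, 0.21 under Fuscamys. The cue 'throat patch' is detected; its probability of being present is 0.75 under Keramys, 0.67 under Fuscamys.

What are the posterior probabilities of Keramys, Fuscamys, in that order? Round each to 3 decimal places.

0.781, 0.219

By Bayes' rule with conditional independence, the unnormalized weight for each hypothesis is prior × ∏ likelihoods:
  Keramys: 0.499 × 0.67 × 0.75 = 0.25075
  Fuscamys: 0.501 × 0.21 × 0.67 = 0.070491
The unnormalized weights sum to 0.32124.
P(Keramys | evidence) = 0.25075 / 0.32124 ≈ 0.781
P(Fuscamys | evidence) = 0.070491 / 0.32124 ≈ 0.219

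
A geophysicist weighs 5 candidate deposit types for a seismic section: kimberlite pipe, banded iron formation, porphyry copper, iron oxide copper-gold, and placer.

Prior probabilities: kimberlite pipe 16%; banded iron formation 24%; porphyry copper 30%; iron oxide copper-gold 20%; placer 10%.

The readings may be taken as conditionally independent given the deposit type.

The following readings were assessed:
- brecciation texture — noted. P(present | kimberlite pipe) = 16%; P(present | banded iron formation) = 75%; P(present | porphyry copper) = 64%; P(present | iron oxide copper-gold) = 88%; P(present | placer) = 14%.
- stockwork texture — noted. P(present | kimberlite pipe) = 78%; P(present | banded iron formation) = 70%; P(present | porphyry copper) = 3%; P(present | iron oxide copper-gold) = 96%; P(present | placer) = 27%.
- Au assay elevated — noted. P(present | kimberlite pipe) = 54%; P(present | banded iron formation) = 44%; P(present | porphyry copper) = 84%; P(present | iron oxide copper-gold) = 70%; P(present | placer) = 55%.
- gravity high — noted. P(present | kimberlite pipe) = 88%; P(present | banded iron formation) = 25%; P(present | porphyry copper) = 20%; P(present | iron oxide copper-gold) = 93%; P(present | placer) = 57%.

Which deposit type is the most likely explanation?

Multiply each prior by the joint likelihood of the reading pattern:
  kimberlite pipe: 0.16 × 0.16 × 0.78 × 0.54 × 0.88 = 0.0094888
  banded iron formation: 0.24 × 0.75 × 0.70 × 0.44 × 0.25 = 0.01386
  porphyry copper: 0.30 × 0.64 × 0.03 × 0.84 × 0.20 = 0.00096768
  iron oxide copper-gold: 0.20 × 0.88 × 0.96 × 0.70 × 0.93 = 0.10999
  placer: 0.10 × 0.14 × 0.27 × 0.55 × 0.57 = 0.001185
Marginal likelihood of the evidence = 0.13549.
P(kimberlite pipe | evidence) ≈ 0.0094888 / 0.13549 ≈ 0.070
P(banded iron formation | evidence) ≈ 0.01386 / 0.13549 ≈ 0.102
P(porphyry copper | evidence) ≈ 0.00096768 / 0.13549 ≈ 0.007
P(iron oxide copper-gold | evidence) ≈ 0.10999 / 0.13549 ≈ 0.812
P(placer | evidence) ≈ 0.001185 / 0.13549 ≈ 0.009
The largest is 0.812, so iron oxide copper-gold is most probable.

iron oxide copper-gold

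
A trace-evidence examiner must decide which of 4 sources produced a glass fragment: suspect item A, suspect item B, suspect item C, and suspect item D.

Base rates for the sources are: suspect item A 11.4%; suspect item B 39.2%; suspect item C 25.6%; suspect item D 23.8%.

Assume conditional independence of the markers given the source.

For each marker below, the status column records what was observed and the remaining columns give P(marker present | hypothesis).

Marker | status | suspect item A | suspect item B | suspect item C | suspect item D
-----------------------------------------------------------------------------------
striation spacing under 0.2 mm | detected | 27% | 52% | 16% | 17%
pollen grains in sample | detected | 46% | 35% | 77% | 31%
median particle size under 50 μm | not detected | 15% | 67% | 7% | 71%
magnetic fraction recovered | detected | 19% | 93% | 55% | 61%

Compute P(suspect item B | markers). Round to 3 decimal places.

0.515

By Bayes' rule with conditional independence, the unnormalized weight for each hypothesis is prior × ∏ likelihoods (using 1 − P(present | H) for each absent marker):
  suspect item A: 0.114 × 0.27 × 0.46 × (1 − 0.15) × 0.19 = 0.0022866
  suspect item B: 0.392 × 0.52 × 0.35 × (1 − 0.67) × 0.93 = 0.021895
  suspect item C: 0.256 × 0.16 × 0.77 × (1 − 0.07) × 0.55 = 0.016132
  suspect item D: 0.238 × 0.17 × 0.31 × (1 − 0.71) × 0.61 = 0.0022188
Normalizing constant Z = 0.0022866 + 0.021895 + 0.016132 + 0.0022188 = 0.042533.
P(suspect item B | evidence) = 0.021895 / 0.042533 ≈ 0.515.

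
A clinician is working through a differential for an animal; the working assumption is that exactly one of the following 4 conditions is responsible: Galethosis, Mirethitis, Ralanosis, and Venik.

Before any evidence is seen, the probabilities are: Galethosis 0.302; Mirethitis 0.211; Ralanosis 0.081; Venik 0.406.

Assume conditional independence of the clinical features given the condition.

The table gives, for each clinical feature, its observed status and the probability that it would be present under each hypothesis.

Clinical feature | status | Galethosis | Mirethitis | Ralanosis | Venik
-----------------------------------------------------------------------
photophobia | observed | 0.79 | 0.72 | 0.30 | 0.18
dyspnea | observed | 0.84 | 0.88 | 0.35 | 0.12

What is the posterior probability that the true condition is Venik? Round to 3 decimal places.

0.025

Multiply each prior by the joint likelihood of the clinical feature pattern:
  Galethosis: 0.302 × 0.79 × 0.84 = 0.20041
  Mirethitis: 0.211 × 0.72 × 0.88 = 0.13369
  Ralanosis: 0.081 × 0.30 × 0.35 = 0.008505
  Venik: 0.406 × 0.18 × 0.12 = 0.0087696
Marginal likelihood of the evidence = 0.35137.
P(Venik | evidence) = 0.0087696 / 0.35137 ≈ 0.025.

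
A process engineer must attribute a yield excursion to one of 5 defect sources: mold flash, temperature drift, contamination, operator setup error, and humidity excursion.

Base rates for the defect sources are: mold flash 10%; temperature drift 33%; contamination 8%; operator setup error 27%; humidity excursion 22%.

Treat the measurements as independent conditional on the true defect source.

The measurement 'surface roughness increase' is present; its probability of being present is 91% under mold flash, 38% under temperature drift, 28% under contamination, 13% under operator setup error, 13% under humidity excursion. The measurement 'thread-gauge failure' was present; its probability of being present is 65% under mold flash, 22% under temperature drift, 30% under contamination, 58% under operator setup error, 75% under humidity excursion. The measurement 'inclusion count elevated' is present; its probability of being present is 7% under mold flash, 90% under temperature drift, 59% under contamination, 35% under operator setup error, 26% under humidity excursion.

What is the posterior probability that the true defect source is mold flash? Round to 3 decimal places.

0.091

Multiply each prior by the joint likelihood of the measurement pattern:
  mold flash: 0.10 × 0.91 × 0.65 × 0.07 = 0.0041405
  temperature drift: 0.33 × 0.38 × 0.22 × 0.90 = 0.024829
  contamination: 0.08 × 0.28 × 0.30 × 0.59 = 0.0039648
  operator setup error: 0.27 × 0.13 × 0.58 × 0.35 = 0.0071253
  humidity excursion: 0.22 × 0.13 × 0.75 × 0.26 = 0.005577
The unnormalized weights sum to 0.045637.
P(mold flash | evidence) = 0.0041405 / 0.045637 ≈ 0.091.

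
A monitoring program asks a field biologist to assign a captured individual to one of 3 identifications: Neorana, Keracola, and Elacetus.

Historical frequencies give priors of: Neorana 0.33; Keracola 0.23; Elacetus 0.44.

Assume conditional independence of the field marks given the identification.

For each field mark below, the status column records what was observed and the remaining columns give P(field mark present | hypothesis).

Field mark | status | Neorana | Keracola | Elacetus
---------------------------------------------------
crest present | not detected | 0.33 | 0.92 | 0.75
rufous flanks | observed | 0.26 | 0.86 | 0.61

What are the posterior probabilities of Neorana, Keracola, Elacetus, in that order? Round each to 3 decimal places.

0.409, 0.113, 0.478

Multiply each prior by the joint likelihood of the field mark pattern (using 1 − P(present | H) for each absent field mark):
  Neorana: 0.33 × (1 − 0.33) × 0.26 = 0.057486
  Keracola: 0.23 × (1 − 0.92) × 0.86 = 0.015824
  Elacetus: 0.44 × (1 − 0.75) × 0.61 = 0.0671
Marginal likelihood of the evidence = 0.14041.
P(Neorana | evidence) = 0.057486 / 0.14041 ≈ 0.409
P(Keracola | evidence) = 0.015824 / 0.14041 ≈ 0.113
P(Elacetus | evidence) = 0.0671 / 0.14041 ≈ 0.478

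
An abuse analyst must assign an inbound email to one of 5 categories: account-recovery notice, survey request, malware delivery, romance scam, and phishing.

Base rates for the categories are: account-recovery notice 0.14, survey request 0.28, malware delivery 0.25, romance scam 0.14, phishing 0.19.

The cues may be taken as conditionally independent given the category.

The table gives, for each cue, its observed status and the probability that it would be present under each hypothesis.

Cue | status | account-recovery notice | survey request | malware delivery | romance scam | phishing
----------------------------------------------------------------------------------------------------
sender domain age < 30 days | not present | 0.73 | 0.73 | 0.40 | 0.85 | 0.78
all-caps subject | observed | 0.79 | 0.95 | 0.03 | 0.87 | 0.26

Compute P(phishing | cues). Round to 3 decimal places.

0.080

Multiply each prior by the joint likelihood of the cue pattern (using 1 − P(present | H) for each absent cue):
  account-recovery notice: 0.14 × (1 − 0.73) × 0.79 = 0.029862
  survey request: 0.28 × (1 − 0.73) × 0.95 = 0.07182
  malware delivery: 0.25 × (1 − 0.40) × 0.03 = 0.0045
  romance scam: 0.14 × (1 − 0.85) × 0.87 = 0.01827
  phishing: 0.19 × (1 − 0.78) × 0.26 = 0.010868
Marginal likelihood of the evidence = 0.13532.
P(phishing | evidence) = 0.010868 / 0.13532 ≈ 0.080.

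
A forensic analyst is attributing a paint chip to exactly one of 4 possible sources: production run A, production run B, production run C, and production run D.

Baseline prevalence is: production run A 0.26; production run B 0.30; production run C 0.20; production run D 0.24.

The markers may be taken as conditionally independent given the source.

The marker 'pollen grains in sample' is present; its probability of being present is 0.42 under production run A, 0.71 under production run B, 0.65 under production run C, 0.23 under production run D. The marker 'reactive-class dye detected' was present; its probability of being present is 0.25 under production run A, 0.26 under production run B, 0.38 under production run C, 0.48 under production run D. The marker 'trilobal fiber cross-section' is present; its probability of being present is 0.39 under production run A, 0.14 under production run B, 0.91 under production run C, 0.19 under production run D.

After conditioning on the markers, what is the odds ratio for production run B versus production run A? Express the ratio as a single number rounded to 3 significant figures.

0.728

Unnormalized posterior weight (prior times the marker likelihoods) for each of the two hypotheses:
  production run B: 0.30 × 0.71 × 0.26 × 0.14 = 0.0077532
  production run A: 0.26 × 0.42 × 0.25 × 0.39 = 0.010647
Posterior odds = 0.0077532 / 0.010647 ≈ 0.728.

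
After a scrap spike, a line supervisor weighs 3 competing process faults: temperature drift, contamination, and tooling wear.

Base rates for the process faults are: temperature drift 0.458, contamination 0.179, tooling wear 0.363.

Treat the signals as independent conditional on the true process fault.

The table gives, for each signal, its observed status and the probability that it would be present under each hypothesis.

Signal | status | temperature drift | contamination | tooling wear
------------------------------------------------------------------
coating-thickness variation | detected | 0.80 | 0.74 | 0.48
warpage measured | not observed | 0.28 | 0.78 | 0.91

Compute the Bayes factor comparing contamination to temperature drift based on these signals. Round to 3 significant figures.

Joint likelihood of the signal pattern under each hypothesis (using 1 − P(present | H) for each absent signal):
  contamination: 0.74 × (1 − 0.78) = 0.1628
  temperature drift: 0.80 × (1 − 0.28) = 0.576
Bayes factor = 0.1628 / 0.576 ≈ 0.283

0.283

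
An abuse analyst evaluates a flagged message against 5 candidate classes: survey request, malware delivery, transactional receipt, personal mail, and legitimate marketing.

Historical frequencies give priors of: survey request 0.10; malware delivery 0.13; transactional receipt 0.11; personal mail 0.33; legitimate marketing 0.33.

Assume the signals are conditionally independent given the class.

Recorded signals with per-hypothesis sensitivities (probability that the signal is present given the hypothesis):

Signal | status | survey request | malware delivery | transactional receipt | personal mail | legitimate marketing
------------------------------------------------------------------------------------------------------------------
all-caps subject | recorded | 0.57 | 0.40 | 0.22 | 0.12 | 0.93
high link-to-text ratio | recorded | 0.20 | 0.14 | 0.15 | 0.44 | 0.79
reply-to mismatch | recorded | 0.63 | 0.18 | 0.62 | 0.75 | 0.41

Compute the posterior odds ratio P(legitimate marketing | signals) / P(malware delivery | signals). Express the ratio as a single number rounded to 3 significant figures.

75.9

Unnormalized posterior weight (prior times the signal likelihoods) for each of the two hypotheses:
  legitimate marketing: 0.33 × 0.93 × 0.79 × 0.41 = 0.099405
  malware delivery: 0.13 × 0.40 × 0.14 × 0.18 = 0.0013104
Odds(legitimate marketing : malware delivery) = 0.099405 / 0.0013104 ≈ 75.9.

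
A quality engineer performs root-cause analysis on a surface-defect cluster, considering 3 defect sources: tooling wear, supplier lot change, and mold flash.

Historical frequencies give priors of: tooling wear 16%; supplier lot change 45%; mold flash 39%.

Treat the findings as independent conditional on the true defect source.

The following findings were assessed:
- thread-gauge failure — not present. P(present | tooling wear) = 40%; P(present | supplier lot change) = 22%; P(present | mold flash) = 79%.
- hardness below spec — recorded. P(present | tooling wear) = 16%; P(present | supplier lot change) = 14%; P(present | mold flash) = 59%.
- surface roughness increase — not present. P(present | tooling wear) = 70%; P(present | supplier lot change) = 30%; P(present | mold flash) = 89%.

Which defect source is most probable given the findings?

Multiply each prior by the joint likelihood of the evidence pattern (using 1 − P(present | H) for each absent finding):
  tooling wear: 0.16 × (1 − 0.40) × 0.16 × (1 − 0.70) = 0.004608
  supplier lot change: 0.45 × (1 − 0.22) × 0.14 × (1 − 0.30) = 0.034398
  mold flash: 0.39 × (1 − 0.79) × 0.59 × (1 − 0.89) = 0.0053153
Marginal likelihood of the evidence = 0.044321.
P(tooling wear | evidence) ≈ 0.004608 / 0.044321 ≈ 0.104
P(supplier lot change | evidence) ≈ 0.034398 / 0.044321 ≈ 0.776
P(mold flash | evidence) ≈ 0.0053153 / 0.044321 ≈ 0.120
The largest is 0.776, so supplier lot change is most probable.

supplier lot change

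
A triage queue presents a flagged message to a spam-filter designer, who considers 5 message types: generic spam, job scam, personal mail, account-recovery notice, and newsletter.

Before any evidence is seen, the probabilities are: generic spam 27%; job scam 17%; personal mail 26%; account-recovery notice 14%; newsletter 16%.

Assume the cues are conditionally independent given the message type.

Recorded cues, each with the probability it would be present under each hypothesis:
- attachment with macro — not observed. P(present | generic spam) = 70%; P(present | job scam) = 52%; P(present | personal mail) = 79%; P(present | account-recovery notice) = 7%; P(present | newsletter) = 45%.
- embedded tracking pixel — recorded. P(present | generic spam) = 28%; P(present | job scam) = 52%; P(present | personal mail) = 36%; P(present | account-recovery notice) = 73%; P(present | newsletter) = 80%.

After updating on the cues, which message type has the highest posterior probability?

Multiply each prior by the joint likelihood of the cue pattern (using 1 − P(present | H) for each absent cue):
  generic spam: 0.27 × (1 − 0.70) × 0.28 = 0.02268
  job scam: 0.17 × (1 − 0.52) × 0.52 = 0.042432
  personal mail: 0.26 × (1 − 0.79) × 0.36 = 0.019656
  account-recovery notice: 0.14 × (1 − 0.07) × 0.73 = 0.095046
  newsletter: 0.16 × (1 − 0.45) × 0.80 = 0.0704
Normalizing constant Z = 0.02268 + 0.042432 + 0.019656 + 0.095046 + 0.0704 = 0.25021.
P(generic spam | evidence) ≈ 0.02268 / 0.25021 ≈ 0.091
P(job scam | evidence) ≈ 0.042432 / 0.25021 ≈ 0.170
P(personal mail | evidence) ≈ 0.019656 / 0.25021 ≈ 0.079
P(account-recovery notice | evidence) ≈ 0.095046 / 0.25021 ≈ 0.380
P(newsletter | evidence) ≈ 0.0704 / 0.25021 ≈ 0.281
The largest is 0.380, so account-recovery notice is most probable.

account-recovery notice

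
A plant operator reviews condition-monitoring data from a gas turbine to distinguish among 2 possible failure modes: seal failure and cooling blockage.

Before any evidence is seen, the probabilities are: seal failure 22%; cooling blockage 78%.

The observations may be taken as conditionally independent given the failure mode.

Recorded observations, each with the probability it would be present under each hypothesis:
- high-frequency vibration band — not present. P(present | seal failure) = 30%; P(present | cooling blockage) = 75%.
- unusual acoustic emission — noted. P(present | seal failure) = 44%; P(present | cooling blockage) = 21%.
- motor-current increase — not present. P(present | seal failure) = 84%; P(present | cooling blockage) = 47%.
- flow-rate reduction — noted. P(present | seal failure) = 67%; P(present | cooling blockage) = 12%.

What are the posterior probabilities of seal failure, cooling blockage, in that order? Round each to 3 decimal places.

0.736, 0.264

By Bayes' rule with conditional independence, the unnormalized weight for each hypothesis is prior × ∏ likelihoods (using 1 − P(present | H) for each absent observation):
  seal failure: 0.22 × (1 − 0.30) × 0.44 × (1 − 0.84) × 0.67 = 0.0072639
  cooling blockage: 0.78 × (1 − 0.75) × 0.21 × (1 − 0.47) × 0.12 = 0.0026044
Marginal likelihood of the evidence = 0.0098683.
P(seal failure | evidence) = 0.0072639 / 0.0098683 ≈ 0.736
P(cooling blockage | evidence) = 0.0026044 / 0.0098683 ≈ 0.264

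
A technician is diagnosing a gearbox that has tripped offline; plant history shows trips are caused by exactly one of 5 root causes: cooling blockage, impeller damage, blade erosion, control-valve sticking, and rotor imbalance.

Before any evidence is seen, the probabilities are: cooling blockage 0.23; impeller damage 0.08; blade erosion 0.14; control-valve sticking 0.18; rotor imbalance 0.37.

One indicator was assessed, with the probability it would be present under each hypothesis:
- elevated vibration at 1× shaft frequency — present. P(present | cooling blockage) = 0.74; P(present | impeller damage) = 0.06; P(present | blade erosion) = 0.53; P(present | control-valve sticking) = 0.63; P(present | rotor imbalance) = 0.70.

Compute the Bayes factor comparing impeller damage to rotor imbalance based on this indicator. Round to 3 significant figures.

0.0857

Likelihood of this indicator under each hypothesis:
  impeller damage: 0.06
  rotor imbalance: 0.7
Bayes factor = 0.06 / 0.7 ≈ 0.0857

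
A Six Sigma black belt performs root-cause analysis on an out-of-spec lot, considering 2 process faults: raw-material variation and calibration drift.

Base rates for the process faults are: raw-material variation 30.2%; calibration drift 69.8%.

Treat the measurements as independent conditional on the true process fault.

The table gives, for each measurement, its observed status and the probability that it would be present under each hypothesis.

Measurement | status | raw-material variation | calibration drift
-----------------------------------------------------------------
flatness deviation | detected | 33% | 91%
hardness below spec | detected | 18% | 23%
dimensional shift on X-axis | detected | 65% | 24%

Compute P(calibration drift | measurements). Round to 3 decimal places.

By Bayes' rule with conditional independence, the unnormalized weight for each hypothesis is prior × ∏ likelihoods:
  raw-material variation: 0.302 × 0.33 × 0.18 × 0.65 = 0.01166
  calibration drift: 0.698 × 0.91 × 0.23 × 0.24 = 0.035062
Normalizing constant Z = 0.01166 + 0.035062 = 0.046722.
P(calibration drift | evidence) = 0.035062 / 0.046722 ≈ 0.750.

0.750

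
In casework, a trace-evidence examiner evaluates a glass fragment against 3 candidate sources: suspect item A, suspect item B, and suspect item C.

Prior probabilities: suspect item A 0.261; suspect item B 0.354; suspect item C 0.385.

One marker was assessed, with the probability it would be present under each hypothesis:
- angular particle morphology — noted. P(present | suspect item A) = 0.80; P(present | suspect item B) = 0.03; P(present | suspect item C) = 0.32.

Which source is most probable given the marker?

By Bayes' rule, the unnormalized weight for each hypothesis is prior × likelihood:
  suspect item A: 0.261 × 0.80 = 0.2088
  suspect item B: 0.354 × 0.03 = 0.01062
  suspect item C: 0.385 × 0.32 = 0.1232
Normalizing constant Z = 0.2088 + 0.01062 + 0.1232 = 0.34262.
P(suspect item A | evidence) ≈ 0.2088 / 0.34262 ≈ 0.609
P(suspect item B | evidence) ≈ 0.01062 / 0.34262 ≈ 0.031
P(suspect item C | evidence) ≈ 0.1232 / 0.34262 ≈ 0.360
The largest is 0.609, so suspect item A is most probable.

suspect item A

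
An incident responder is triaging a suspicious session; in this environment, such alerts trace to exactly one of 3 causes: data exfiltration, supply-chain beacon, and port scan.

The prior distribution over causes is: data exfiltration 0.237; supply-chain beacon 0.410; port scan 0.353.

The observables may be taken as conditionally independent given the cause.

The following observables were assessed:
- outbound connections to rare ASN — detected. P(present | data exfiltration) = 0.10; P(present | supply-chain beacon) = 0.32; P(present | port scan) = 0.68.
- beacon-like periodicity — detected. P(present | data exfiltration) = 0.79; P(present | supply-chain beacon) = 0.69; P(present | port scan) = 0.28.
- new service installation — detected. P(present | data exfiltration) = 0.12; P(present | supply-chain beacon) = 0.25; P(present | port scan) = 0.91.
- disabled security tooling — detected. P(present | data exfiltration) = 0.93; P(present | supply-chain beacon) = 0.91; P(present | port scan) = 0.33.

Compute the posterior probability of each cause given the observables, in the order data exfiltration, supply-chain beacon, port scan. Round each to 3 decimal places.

Multiply each prior by the joint likelihood of the observable pattern:
  data exfiltration: 0.237 × 0.10 × 0.79 × 0.12 × 0.93 = 0.0020895
  supply-chain beacon: 0.410 × 0.32 × 0.69 × 0.25 × 0.91 = 0.020595
  port scan: 0.353 × 0.68 × 0.28 × 0.91 × 0.33 = 0.020184
Marginal likelihood of the evidence = 0.042868.
P(data exfiltration | evidence) = 0.0020895 / 0.042868 ≈ 0.049
P(supply-chain beacon | evidence) = 0.020595 / 0.042868 ≈ 0.480
P(port scan | evidence) = 0.020184 / 0.042868 ≈ 0.471

0.049, 0.480, 0.471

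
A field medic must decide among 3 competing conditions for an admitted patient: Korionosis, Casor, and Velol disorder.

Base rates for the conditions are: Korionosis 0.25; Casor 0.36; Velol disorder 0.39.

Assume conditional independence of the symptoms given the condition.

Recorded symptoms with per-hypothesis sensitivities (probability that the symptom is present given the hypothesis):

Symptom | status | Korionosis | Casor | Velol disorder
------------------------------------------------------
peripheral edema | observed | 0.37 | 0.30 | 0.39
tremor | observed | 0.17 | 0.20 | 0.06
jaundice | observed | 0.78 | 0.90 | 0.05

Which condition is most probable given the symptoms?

Multiply each prior by the joint likelihood of the symptom pattern:
  Korionosis: 0.25 × 0.37 × 0.17 × 0.78 = 0.012266
  Casor: 0.36 × 0.30 × 0.20 × 0.90 = 0.01944
  Velol disorder: 0.39 × 0.39 × 0.06 × 0.05 = 0.0004563
Normalizing constant Z = 0.012266 + 0.01944 + 0.0004563 = 0.032162.
P(Korionosis | evidence) ≈ 0.012266 / 0.032162 ≈ 0.381
P(Casor | evidence) ≈ 0.01944 / 0.032162 ≈ 0.604
P(Velol disorder | evidence) ≈ 0.0004563 / 0.032162 ≈ 0.014
The largest is 0.604, so Casor is most probable.

Casor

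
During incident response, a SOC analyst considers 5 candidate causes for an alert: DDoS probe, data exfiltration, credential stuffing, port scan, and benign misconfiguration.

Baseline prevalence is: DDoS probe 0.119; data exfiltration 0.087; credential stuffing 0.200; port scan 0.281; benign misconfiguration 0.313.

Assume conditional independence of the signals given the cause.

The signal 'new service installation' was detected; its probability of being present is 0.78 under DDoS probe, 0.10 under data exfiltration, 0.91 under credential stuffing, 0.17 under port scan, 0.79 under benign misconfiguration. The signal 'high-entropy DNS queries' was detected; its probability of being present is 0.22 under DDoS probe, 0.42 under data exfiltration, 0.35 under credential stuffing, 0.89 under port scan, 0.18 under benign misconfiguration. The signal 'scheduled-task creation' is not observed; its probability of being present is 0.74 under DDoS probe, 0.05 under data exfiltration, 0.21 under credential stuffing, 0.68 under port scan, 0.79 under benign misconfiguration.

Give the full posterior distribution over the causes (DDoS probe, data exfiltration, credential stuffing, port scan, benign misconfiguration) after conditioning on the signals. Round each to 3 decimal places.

By Bayes' rule with conditional independence, the unnormalized weight for each hypothesis is prior × ∏ likelihoods (using 1 − P(present | H) for each absent signal):
  DDoS probe: 0.119 × 0.78 × 0.22 × (1 − 0.74) = 0.0053093
  data exfiltration: 0.087 × 0.10 × 0.42 × (1 − 0.05) = 0.0034713
  credential stuffing: 0.200 × 0.91 × 0.35 × (1 − 0.21) = 0.050323
  port scan: 0.281 × 0.17 × 0.89 × (1 − 0.68) = 0.013605
  benign misconfiguration: 0.313 × 0.79 × 0.18 × (1 − 0.79) = 0.0093468
Marginal likelihood of the evidence = 0.082055.
P(DDoS probe | evidence) = 0.0053093 / 0.082055 ≈ 0.065
P(data exfiltration | evidence) = 0.0034713 / 0.082055 ≈ 0.042
P(credential stuffing | evidence) = 0.050323 / 0.082055 ≈ 0.613
P(port scan | evidence) = 0.013605 / 0.082055 ≈ 0.166
P(benign misconfiguration | evidence) = 0.0093468 / 0.082055 ≈ 0.114

0.065, 0.042, 0.613, 0.166, 0.114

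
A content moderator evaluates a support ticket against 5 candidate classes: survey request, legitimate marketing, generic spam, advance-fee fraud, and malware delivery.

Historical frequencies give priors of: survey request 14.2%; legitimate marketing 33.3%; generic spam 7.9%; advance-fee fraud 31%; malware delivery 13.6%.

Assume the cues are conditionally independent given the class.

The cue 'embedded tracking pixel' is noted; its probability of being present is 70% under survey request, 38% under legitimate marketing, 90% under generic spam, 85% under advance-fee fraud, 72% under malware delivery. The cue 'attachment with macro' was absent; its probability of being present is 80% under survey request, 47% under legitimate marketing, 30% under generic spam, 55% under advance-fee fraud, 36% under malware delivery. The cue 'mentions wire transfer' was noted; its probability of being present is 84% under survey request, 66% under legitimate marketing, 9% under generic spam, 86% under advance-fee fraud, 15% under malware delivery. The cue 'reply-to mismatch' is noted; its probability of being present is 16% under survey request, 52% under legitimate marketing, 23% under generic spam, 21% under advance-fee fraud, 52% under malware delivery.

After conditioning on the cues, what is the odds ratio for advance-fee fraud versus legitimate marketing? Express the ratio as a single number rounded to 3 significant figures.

0.930

The normalizing constant cancels in an odds ratio, so compute prior × likelihood for the two hypotheses only (using 1 − P(present | H) for each absent cue):
  advance-fee fraud: 0.310 × 0.85 × (1 − 0.55) × 0.86 × 0.21 = 0.021415
  legitimate marketing: 0.333 × 0.38 × (1 − 0.47) × 0.66 × 0.52 = 0.023017
Odds(advance-fee fraud : legitimate marketing) = 0.021415 / 0.023017 ≈ 0.930.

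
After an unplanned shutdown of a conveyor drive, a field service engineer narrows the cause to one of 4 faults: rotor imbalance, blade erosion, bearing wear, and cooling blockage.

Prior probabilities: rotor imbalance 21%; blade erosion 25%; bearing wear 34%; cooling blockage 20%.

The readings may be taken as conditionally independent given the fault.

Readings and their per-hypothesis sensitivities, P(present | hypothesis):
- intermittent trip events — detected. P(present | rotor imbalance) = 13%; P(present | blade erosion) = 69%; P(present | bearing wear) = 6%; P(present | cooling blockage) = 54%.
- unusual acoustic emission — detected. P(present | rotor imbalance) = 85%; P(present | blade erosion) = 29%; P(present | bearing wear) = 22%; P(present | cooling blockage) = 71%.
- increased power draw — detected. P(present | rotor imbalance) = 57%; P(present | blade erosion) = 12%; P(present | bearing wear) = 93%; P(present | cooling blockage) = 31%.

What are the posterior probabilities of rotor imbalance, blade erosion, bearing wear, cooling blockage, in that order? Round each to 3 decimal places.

0.280, 0.127, 0.088, 0.504

For each hypothesis, the unnormalized posterior weight is prior × product of the reading likelihoods:
  rotor imbalance: 0.21 × 0.13 × 0.85 × 0.57 = 0.013227
  blade erosion: 0.25 × 0.69 × 0.29 × 0.12 = 0.006003
  bearing wear: 0.34 × 0.06 × 0.22 × 0.93 = 0.0041738
  cooling blockage: 0.20 × 0.54 × 0.71 × 0.31 = 0.023771
The unnormalized weights sum to 0.047174.
P(rotor imbalance | evidence) = 0.013227 / 0.047174 ≈ 0.280
P(blade erosion | evidence) = 0.006003 / 0.047174 ≈ 0.127
P(bearing wear | evidence) = 0.0041738 / 0.047174 ≈ 0.088
P(cooling blockage | evidence) = 0.023771 / 0.047174 ≈ 0.504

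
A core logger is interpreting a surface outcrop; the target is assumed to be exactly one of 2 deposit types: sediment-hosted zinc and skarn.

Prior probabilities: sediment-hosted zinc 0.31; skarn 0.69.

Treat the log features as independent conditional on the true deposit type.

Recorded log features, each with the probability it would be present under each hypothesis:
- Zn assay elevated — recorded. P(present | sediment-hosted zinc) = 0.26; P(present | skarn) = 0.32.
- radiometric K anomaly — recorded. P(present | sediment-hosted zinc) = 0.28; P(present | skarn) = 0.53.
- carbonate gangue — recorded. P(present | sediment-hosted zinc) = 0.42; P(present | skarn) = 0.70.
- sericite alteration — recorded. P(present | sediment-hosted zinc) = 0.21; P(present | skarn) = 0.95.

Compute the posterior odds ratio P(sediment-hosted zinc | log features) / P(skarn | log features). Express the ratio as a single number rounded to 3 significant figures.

Unnormalized posterior weight (prior times the log feature likelihoods) for each of the two hypotheses:
  sediment-hosted zinc: 0.31 × 0.26 × 0.28 × 0.42 × 0.21 = 0.0019905
  skarn: 0.69 × 0.32 × 0.53 × 0.70 × 0.95 = 0.077821
Odds(sediment-hosted zinc : skarn) = 0.0019905 / 0.077821 ≈ 0.0256.

0.0256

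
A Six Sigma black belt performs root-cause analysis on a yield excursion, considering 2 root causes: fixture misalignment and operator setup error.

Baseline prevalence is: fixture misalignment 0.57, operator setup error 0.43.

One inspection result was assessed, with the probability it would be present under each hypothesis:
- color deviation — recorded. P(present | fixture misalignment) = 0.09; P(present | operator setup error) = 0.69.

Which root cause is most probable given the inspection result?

operator setup error

For each hypothesis, the unnormalized posterior weight is prior × likelihood:
  fixture misalignment: 0.57 × 0.09 = 0.0513
  operator setup error: 0.43 × 0.69 = 0.2967
The unnormalized weights sum to 0.348.
P(fixture misalignment | evidence) ≈ 0.0513 / 0.348 ≈ 0.147
P(operator setup error | evidence) ≈ 0.2967 / 0.348 ≈ 0.853
The largest is 0.853, so operator setup error is most probable.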